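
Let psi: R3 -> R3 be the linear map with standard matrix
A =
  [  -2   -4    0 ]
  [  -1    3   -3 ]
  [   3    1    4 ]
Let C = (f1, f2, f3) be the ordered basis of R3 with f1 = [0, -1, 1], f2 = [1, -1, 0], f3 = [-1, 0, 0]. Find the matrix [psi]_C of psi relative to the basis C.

The j-th column of [psi]_C is [psi(fj)]_C.
psi(f1) = A f1 = [4, -6, 3] = 3f1 + 3f2 - f3, so column 1 is [3, 3, -1].
Repeating for f2, f3 and assembling the columns gives [[3, 2, -3], [3, 2, 2], [-1, 0, 0]].

[[3, 2, -3], [3, 2, 2], [-1, 0, 0]]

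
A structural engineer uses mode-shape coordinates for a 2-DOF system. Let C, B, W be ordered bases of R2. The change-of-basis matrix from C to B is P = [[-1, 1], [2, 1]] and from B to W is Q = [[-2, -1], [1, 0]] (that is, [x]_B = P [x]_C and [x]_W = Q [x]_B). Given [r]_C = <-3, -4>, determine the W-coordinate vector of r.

<12, -1>

Apply P to get B-coordinates <-1, -10>, then Q to get W-coordinates.
The result is [r]_W = <12, -1>.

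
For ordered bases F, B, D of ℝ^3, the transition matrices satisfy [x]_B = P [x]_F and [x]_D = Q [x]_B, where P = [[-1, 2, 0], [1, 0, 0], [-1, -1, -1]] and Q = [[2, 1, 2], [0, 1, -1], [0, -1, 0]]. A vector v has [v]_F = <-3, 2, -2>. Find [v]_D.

<17, -6, 3>

Apply P to get B-coordinates <7, -3, 3>, then Q to get D-coordinates.
The result is [v]_D = <17, -6, 3>.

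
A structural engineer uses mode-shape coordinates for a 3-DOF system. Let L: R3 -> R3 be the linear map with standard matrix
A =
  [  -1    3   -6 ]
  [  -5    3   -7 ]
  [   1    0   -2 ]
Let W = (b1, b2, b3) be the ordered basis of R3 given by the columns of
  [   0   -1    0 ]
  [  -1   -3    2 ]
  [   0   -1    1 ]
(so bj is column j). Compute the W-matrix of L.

Let P have columns b1, ..., b3. Then [L]_W = P^(-1) A P.
Here det P = -1, so P^(-1) is integer; computing A P first and then P^(-1)(A P) gives [[0, -3, -3], [3, 2, 0], [3, 3, -2]].

[[0, -3, -3], [3, 2, 0], [3, 3, -2]]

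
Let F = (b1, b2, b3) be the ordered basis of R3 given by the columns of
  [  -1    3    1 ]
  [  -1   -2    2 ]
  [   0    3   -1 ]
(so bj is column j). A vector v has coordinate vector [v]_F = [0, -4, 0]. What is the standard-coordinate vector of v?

The coordinates say v = 0·b1 - 4b2 + 0·b3; adding the scaled basis vectors gives [-12, 8, -12].

[-12, 8, -12]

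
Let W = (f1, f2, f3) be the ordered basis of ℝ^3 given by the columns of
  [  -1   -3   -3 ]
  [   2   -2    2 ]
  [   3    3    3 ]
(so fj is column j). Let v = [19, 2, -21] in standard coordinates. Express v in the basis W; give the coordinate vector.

Write v = c_1 f1 + ... + c_3 f3 and solve for the c_i.
Solving this 3x3 system gives c = (-1, -4, -2).
Check: -f1 - 4f2 - 2f3 = [19, 2, -21].

[-1, -4, -2]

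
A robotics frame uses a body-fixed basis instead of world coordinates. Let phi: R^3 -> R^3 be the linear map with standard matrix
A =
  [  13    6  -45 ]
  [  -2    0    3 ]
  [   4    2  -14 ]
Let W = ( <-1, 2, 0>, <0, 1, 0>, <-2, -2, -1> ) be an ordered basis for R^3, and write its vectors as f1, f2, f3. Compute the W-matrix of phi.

[[1, -2, -3], [0, 0, 3], [0, -2, -2]]

The j-th column of [phi]_W is [phi(fj)]_W.
phi(f1) = A f1 = <-1, 2, 0> = f1 + 0·f2 + 0·f3, so column 1 is <1, 0, 0>.
Repeating for f2, f3 and assembling the columns gives [[1, -2, -3], [0, 0, 3], [0, -2, -2]].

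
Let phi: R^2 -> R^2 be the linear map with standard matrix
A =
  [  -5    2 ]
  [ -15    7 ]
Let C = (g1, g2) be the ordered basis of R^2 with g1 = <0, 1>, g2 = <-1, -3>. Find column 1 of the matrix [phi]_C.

<1, -2>

Compute phi(g1) = A g1 = <2, 7> in standard coordinates.
Then write this in C-coordinates: solve for y in y_1 g1 + y_2 g2 = <2, 7>.
This gives y = <1, -2>, which is column 1 of [phi]_C.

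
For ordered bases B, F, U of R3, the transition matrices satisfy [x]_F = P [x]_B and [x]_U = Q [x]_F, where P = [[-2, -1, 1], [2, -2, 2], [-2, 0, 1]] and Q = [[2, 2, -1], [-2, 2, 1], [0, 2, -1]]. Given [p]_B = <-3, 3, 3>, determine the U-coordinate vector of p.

Apply P to get F-coordinates <6, -6, 9>, then Q to get U-coordinates.
The result is [p]_U = <-9, -15, -21>.

<-9, -15, -21>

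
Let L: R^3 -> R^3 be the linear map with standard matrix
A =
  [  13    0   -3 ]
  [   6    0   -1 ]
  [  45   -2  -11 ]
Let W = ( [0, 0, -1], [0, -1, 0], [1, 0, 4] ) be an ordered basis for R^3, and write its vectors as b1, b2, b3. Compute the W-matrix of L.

With P the matrix whose columns are b1, ..., b3, [L]_W = P^(-1) A P.
Column by column: L(b1) = A b1 = [3, 1, 11]; its W-coordinates [1, -1, 3] give column 1.
Continuing for each basis vector yields [L]_W = [[1, -2, 3], [-1, 0, -2], [3, 0, 1]].

[[1, -2, 3], [-1, 0, -2], [3, 0, 1]]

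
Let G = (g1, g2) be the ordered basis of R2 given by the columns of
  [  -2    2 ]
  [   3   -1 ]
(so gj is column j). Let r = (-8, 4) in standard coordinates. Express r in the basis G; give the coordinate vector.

(0, -4)

[r]_G is the unique c with M c = r, where M has columns g1, g2.
System: -2c_1 + 2c_2 = -8, 3c_1 - c_2 = 4; solving gives c_1 = 0, c_2 = -4.
Check: 0·g1 - 4g2 = (-8, 4).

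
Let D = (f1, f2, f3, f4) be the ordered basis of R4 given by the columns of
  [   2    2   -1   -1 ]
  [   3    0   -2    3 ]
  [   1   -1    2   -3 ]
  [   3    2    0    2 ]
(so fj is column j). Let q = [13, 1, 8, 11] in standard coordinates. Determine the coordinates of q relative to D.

[3, 3, 1, -2]

Write q = c_1 f1 + ... + c_4 f4 and solve for the c_i.
Gaussian elimination on [M | q] yields c = (3, 3, 1, -2).
Check: 3f1 + 3f2 + f3 - 2f4 = [13, 1, 8, 11].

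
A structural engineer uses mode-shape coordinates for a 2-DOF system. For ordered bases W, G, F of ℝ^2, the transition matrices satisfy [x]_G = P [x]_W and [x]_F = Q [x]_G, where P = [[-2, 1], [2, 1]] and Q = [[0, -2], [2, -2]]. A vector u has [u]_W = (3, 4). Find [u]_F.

Apply P to get G-coordinates (-2, 10), then Q to get F-coordinates.
The result is [u]_F = (-20, -24).

(-20, -24)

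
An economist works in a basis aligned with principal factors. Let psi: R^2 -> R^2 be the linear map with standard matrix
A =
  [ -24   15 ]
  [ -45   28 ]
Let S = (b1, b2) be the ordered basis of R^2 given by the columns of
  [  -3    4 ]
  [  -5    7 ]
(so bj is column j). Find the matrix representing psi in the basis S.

[[1, 1], [0, 3]]

The j-th column of [psi]_S is [psi(bj)]_S.
psi(b1) = A b1 = [-3, -5] = b1 + 0·b2, so column 1 is [1, 0].
Repeating for b2 and assembling the columns gives [[1, 1], [0, 3]].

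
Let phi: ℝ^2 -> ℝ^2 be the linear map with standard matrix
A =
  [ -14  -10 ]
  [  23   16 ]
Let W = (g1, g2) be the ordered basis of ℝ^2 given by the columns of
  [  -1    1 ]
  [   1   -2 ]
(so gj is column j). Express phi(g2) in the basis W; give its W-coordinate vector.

[-3, 3]

Compute phi(g2) = A g2 = [6, -9] in standard coordinates.
Then write this in W-coordinates: solve for y in y_1 g1 + y_2 g2 = [6, -9].
This gives y = [-3, 3], which is column 2 of [phi]_W.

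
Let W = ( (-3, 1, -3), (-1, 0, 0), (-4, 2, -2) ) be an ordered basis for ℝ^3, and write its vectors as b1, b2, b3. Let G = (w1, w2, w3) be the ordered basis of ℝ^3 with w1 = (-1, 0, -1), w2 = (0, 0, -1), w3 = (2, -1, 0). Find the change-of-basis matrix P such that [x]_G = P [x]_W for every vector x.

[[1, 1, 0], [2, -1, 2], [-1, 0, -2]]

Column j of P is [bj]_G, since P maps W-coordinates to G-coordinates.
Expressing b1 in G: b1 = w1 + 2w2 - w3, so column 1 of P is (1, 2, -1).
Doing the same for each bj gives P = [[1, 1, 0], [2, -1, 2], [-1, 0, -2]].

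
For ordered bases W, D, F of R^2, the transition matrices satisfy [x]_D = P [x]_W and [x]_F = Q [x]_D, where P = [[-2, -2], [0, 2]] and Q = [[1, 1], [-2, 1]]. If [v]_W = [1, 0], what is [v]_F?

Apply P to get D-coordinates [-2, 0], then Q to get F-coordinates.
The result is [v]_F = [-2, 4].

[-2, 4]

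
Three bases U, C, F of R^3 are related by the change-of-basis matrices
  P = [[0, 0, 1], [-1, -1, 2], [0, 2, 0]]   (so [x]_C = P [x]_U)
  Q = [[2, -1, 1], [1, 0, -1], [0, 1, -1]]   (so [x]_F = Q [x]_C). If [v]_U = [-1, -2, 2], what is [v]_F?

Apply P to get C-coordinates [2, 7, -4], then Q to get F-coordinates.
The result is [v]_F = [-7, 6, 11].

[-7, 6, 11]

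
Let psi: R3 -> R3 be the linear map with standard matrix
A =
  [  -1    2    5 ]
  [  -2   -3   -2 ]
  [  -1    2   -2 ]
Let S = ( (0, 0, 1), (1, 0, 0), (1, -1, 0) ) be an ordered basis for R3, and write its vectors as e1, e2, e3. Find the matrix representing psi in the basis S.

With P the matrix whose columns are e1, ..., e3, [psi]_S = P^(-1) A P.
Column by column: psi(e1) = A e1 = (5, -2, -2); its S-coordinates (-2, 3, 2) give column 1.
Continuing for each basis vector yields [psi]_S = [[-2, -1, -3], [3, -3, -2], [2, 2, -1]].

[[-2, -1, -3], [3, -3, -2], [2, 2, -1]]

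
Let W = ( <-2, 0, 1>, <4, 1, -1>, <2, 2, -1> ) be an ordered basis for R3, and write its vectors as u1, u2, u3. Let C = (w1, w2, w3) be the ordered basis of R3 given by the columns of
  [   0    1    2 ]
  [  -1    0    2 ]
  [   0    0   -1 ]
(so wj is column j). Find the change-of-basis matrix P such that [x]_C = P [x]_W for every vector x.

[[-2, 1, 0], [0, 2, 0], [-1, 1, 1]]

Take x = uj: its W-coordinates are the j-th standard unit vector, so P e_j — column j of P — equals [uj]_C.
u1 = -2w1 + 0·w2 - w3, giving column 1 = <-2, 0, -1>; repeating for each j gives P = [[-2, 1, 0], [0, 2, 0], [-1, 1, 1]].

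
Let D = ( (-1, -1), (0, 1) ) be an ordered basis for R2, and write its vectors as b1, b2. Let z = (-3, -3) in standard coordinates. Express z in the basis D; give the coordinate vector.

We seek scalars with c_1 b1 + c_2 b2 = z; equivalently solve M c = z where the columns of M are b1, b2.
System: -c_1 + 0c_2 = -3, -c_1 + c_2 = -3; solving gives c_1 = 3, c_2 = 0.
Check: 3b1 + 0·b2 = (-3, -3).

(3, 0)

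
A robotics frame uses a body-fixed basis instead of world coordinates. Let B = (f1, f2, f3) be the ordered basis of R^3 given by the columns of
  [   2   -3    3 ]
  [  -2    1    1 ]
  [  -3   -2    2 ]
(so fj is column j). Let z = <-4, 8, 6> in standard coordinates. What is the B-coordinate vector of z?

Write z = c_1 f1 + ... + c_3 f3 and solve for the c_i.
Solving this 3x3 system gives c = (-2, 2, 2).
Check: -2f1 + 2f2 + 2f3 = <-4, 8, 6>.

<-2, 2, 2>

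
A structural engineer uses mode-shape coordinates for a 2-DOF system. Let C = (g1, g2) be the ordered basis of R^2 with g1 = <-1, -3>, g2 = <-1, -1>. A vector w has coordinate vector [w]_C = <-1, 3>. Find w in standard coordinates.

By definition w = -g1 + 3g2.
Summing componentwise gives <-2, 0>.

<-2, 0>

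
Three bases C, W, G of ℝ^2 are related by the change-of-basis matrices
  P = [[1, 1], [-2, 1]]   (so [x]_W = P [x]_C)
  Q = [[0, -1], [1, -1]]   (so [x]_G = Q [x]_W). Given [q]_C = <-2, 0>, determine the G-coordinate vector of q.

<-4, -6>

First [q]_W = P [q]_C = <-2, 4>.
Then [q]_G = Q [q]_W = <-4, -6>.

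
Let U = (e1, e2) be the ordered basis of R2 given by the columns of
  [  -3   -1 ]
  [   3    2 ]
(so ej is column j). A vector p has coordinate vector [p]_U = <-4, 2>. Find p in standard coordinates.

p = M [p]_U, where M has columns e1, e2.
Carrying out the matrix-vector product, p = <10, -8>.

<10, -8>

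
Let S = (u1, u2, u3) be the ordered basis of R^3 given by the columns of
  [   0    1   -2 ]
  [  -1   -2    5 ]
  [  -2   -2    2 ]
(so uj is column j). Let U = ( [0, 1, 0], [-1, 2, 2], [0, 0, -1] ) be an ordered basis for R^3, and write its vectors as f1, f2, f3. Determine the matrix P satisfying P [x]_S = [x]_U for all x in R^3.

[[-1, 0, 1], [0, -1, 2], [2, 0, 2]]

Column j of P is [uj]_U, since P maps S-coordinates to U-coordinates.
Expressing u1 in U: u1 = -f1 + 0·f2 + 2f3, so column 1 of P is [-1, 0, 2].
Doing the same for each uj gives P = [[-1, 0, 1], [0, -1, 2], [2, 0, 2]].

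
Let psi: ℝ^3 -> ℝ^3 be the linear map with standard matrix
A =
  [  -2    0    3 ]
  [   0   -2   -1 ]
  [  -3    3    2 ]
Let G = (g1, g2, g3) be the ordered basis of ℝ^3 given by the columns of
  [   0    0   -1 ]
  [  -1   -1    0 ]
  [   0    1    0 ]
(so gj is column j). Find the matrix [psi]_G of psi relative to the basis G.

With P the matrix whose columns are g1, ..., g3, [psi]_G = P^(-1) A P.
Column by column: psi(g1) = A g1 = [0, 2, -3]; its G-coordinates [1, -3, 0] give column 1.
Continuing for each basis vector yields [psi]_G = [[1, 0, -3], [-3, -1, 3], [0, -3, -2]].

[[1, 0, -3], [-3, -1, 3], [0, -3, -2]]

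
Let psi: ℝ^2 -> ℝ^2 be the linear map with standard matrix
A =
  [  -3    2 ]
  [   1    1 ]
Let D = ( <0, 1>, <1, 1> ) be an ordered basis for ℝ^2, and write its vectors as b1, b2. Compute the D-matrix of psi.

[[-1, 3], [2, -1]]

With P the matrix whose columns are b1, b2, [psi]_D = P^(-1) A P.
Column by column: psi(b1) = A b1 = <2, 1>; its D-coordinates <-1, 2> give column 1.
Continuing for each basis vector yields [psi]_D = [[-1, 3], [2, -1]].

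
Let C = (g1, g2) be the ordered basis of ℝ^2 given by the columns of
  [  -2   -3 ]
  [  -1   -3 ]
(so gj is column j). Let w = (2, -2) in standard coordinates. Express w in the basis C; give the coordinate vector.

[w]_C is the unique c with M c = w, where M has columns g1, g2.
System: -2c_1 - 3c_2 = 2, -c_1 - 3c_2 = -2; solving gives c_1 = -4, c_2 = 2.
Check: -4g1 + 2g2 = (2, -2).

(-4, 2)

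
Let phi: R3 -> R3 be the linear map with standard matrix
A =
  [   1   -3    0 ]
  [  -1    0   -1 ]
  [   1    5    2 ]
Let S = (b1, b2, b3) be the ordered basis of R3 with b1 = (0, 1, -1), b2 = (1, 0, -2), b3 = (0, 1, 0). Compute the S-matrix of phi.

With P the matrix whose columns are b1, ..., b3, [phi]_S = P^(-1) A P.
Column by column: phi(b1) = A b1 = (-3, 1, 3); its S-coordinates (3, -3, -2) give column 1.
Continuing for each basis vector yields [phi]_S = [[3, 1, 1], [-3, 1, -3], [-2, 0, -1]].

[[3, 1, 1], [-3, 1, -3], [-2, 0, -1]]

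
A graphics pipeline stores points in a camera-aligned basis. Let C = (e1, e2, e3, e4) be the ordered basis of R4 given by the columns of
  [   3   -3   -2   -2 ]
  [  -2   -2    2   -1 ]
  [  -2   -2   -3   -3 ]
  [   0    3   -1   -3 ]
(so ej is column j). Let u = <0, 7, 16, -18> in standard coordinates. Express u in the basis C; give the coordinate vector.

Write u = c_1 e1 + ... + c_4 e4 and solve for the c_i.
Solving this 4x4 system gives c = (-4, -4, -3, 3).
Check: -4e1 - 4e2 - 3e3 + 3e4 = <0, 7, 16, -18>.

<-4, -4, -3, 3>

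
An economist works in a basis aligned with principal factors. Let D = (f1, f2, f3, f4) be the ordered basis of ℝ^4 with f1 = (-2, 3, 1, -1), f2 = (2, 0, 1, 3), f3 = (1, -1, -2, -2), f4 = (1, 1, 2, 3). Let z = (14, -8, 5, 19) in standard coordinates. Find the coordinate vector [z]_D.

(-4, 1, 0, 4)

[z]_D is the unique c with M c = z, where M has columns f1, ..., f4.
Gaussian elimination on [M | z] yields c = (-4, 1, 0, 4).
Check: -4f1 + f2 + 0·f3 + 4f4 = (14, -8, 5, 19).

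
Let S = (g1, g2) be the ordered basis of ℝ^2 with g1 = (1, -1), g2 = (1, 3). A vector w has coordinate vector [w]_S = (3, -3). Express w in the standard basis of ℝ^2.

By definition w = 3g1 - 3g2.
Summing componentwise gives (0, -12).

(0, -12)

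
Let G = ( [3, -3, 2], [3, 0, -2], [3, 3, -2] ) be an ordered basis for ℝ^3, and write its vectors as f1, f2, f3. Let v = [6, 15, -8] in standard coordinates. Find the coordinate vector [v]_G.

[-1, -1, 4]

Write v = c_1 f1 + ... + c_3 f3 and solve for the c_i.
Row-reducing the augmented matrix [M | v] gives c = (-1, -1, 4).
Check: -f1 - f2 + 4f3 = [6, 15, -8].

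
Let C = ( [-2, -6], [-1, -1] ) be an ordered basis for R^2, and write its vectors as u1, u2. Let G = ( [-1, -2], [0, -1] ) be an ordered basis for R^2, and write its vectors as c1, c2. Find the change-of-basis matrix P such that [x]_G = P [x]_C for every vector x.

Column j of P is [uj]_G, since P maps C-coordinates to G-coordinates.
Expressing u1 in G: u1 = 2c1 + 2c2, so column 1 of P is [2, 2].
Doing the same for each uj gives P = [[2, 1], [2, -1]].

[[2, 1], [2, -1]]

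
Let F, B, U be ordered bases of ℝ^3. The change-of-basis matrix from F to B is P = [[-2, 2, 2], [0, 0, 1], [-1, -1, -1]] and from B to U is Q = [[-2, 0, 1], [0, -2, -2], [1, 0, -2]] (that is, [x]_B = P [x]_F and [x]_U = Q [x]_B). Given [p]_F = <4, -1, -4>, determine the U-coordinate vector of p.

<37, 6, -20>

First [p]_B = P [p]_F = <-18, -4, 1>.
Then [p]_U = Q [p]_B = <37, 6, -20>.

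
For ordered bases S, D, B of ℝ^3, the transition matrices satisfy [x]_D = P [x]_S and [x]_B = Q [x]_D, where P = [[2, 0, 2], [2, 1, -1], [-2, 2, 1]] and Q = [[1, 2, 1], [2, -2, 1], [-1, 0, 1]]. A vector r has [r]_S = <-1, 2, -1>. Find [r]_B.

Apply P to get D-coordinates <-4, 1, 5>, then Q to get B-coordinates.
The result is [r]_B = <3, -5, 9>.

<3, -5, 9>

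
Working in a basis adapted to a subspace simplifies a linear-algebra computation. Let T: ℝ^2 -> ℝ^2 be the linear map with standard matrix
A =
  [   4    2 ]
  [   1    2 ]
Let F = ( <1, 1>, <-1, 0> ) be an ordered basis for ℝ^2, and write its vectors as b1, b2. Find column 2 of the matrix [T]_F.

<-1, 3>

Compute T(b2) = A b2 = <-4, -1> in standard coordinates.
Then write this in F-coordinates: solve for y in y_1 b1 + y_2 b2 = <-4, -1>.
This gives y = <-1, 3>, which is column 2 of [T]_F.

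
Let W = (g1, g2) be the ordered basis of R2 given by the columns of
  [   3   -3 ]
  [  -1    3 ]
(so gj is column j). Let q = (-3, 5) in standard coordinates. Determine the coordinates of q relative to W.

We seek scalars with c_1 g1 + c_2 g2 = q; equivalently solve M c = q where the columns of M are g1, g2.
System: 3c_1 - 3c_2 = -3, -c_1 + 3c_2 = 5; solving gives c_1 = 1, c_2 = 2.
Check: g1 + 2g2 = (-3, 5).

(1, 2)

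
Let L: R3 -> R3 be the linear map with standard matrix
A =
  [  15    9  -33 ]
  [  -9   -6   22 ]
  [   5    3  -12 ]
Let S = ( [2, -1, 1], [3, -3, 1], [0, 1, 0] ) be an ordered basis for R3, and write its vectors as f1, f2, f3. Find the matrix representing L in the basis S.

With P the matrix whose columns are f1, ..., f3, [L]_S = P^(-1) A P.
Column by column: L(f1) = A f1 = [-12, 10, -5]; its S-coordinates [-3, -2, 1] give column 1.
Continuing for each basis vector yields [L]_S = [[-3, -3, 0], [-2, -3, 3], [1, 1, 3]].

[[-3, -3, 0], [-2, -3, 3], [1, 1, 3]]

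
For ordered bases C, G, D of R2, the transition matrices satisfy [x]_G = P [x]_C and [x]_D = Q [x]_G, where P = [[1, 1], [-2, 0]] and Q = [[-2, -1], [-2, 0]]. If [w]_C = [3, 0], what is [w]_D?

Apply P to get G-coordinates [3, -6], then Q to get D-coordinates.
The result is [w]_D = [0, -6].

[0, -6]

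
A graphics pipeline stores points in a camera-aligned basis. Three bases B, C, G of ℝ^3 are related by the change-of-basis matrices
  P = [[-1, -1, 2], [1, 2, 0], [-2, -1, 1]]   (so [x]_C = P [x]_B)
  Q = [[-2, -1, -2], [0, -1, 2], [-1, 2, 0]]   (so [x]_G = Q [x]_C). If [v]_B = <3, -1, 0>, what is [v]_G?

First [v]_C = P [v]_B = <-2, 1, -5>.
Then [v]_G = Q [v]_C = <13, -11, 4>.

<13, -11, 4>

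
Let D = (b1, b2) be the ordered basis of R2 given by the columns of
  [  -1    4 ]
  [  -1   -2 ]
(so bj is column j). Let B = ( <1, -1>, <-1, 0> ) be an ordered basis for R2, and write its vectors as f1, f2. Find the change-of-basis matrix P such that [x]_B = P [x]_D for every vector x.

[[1, 2], [2, -2]]

Take x = bj: its D-coordinates are the j-th standard unit vector, so P e_j — column j of P — equals [bj]_B.
b1 = f1 + 2f2, giving column 1 = <1, 2>; repeating for each j gives P = [[1, 2], [2, -2]].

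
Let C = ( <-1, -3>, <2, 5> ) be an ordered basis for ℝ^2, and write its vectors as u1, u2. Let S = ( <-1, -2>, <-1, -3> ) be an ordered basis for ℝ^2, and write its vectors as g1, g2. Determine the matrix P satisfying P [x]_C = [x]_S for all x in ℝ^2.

Column j of P is [uj]_S, since P maps C-coordinates to S-coordinates.
Expressing u1 in S: u1 = 0·g1 + g2, so column 1 of P is <0, 1>.
Doing the same for each uj gives P = [[0, -1], [1, -1]].

[[0, -1], [1, -1]]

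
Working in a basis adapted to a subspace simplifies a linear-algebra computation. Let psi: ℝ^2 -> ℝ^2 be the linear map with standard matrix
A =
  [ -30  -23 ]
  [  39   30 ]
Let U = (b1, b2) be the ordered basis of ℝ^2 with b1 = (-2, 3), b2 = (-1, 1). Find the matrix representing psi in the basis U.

With P the matrix whose columns are b1, b2, [psi]_U = P^(-1) A P.
Column by column: psi(b1) = A b1 = (-9, 12); its U-coordinates (3, 3) give column 1.
Continuing for each basis vector yields [psi]_U = [[3, -2], [3, -3]].

[[3, -2], [3, -3]]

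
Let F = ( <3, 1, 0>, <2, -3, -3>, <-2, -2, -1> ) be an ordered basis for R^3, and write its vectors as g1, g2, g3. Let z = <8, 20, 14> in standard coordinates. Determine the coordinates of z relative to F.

<4, -4, -2>

Write z = c_1 g1 + ... + c_3 g3 and solve for the c_i.
Solving this 3x3 system gives c = (4, -4, -2).
Check: 4g1 - 4g2 - 2g3 = <8, 20, 14>.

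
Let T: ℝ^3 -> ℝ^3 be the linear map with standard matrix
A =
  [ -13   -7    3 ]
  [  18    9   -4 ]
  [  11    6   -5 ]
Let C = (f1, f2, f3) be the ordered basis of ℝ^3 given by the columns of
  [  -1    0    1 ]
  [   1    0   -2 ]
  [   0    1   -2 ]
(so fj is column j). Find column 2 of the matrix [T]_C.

Column 2 of [T]_C is the C-coordinate vector of T(f2).
In standard coordinates T(f2) = A f2 = [3, -4, -5].
Converting to C: [3, -4, -5] = -2f1 - 3f2 + f3, so the coordinate vector is [-2, -3, 1].

[-2, -3, 1]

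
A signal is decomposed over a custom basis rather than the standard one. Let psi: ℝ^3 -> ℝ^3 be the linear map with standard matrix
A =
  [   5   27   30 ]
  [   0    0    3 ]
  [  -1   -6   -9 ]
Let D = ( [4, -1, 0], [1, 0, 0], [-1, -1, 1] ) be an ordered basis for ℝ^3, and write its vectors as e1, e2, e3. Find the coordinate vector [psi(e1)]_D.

Column 1 of [psi]_D is the D-coordinate vector of psi(e1).
In standard coordinates psi(e1) = A e1 = [-7, 0, 2].
Converting to D: [-7, 0, 2] = -2e1 + 3e2 + 2e3, so the coordinate vector is [-2, 3, 2].

[-2, 3, 2]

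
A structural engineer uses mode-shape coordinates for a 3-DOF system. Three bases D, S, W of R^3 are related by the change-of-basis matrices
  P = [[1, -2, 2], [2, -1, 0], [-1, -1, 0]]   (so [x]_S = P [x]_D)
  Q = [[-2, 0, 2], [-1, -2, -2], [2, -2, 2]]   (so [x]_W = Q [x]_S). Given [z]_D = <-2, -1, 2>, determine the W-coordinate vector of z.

<-2, -4, 20>

Composing the changes, [z]_W = Q P [z]_D.
Q P = [[-4, 2, -4], [-3, 6, -2], [-4, -4, 4]]; applying this to <-2, -1, 2> gives <-2, -4, 20>.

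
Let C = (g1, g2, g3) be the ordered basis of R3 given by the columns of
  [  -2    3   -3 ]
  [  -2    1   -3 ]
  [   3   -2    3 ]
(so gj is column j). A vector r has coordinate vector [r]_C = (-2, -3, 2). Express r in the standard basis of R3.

By definition r = -2g1 - 3g2 + 2g3.
Summing componentwise gives (-11, -5, 6).

(-11, -5, 6)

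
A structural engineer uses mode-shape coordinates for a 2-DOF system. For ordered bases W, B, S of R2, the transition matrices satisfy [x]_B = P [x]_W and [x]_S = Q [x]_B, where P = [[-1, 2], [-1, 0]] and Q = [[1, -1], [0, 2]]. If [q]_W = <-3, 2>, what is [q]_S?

<4, 6>

First [q]_B = P [q]_W = <7, 3>.
Then [q]_S = Q [q]_B = <4, 6>.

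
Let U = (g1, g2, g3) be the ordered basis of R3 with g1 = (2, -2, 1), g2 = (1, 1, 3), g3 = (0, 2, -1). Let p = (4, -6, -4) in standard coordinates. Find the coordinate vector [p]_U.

We seek scalars with c_1 g1 + ... + c_3 g3 = p; equivalently solve M c = p where the columns of M are g1, ..., g3.
Gaussian elimination on [M | p] yields c = (3, -2, 1).
Check: 3g1 - 2g2 + g3 = (4, -6, -4).

(3, -2, 1)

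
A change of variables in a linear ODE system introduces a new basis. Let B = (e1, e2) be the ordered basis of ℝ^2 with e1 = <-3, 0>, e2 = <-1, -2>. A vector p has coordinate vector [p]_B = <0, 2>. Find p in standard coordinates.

p = M [p]_B, where M has columns e1, e2.
Carrying out the matrix-vector product, p = <-2, -4>.

<-2, -4>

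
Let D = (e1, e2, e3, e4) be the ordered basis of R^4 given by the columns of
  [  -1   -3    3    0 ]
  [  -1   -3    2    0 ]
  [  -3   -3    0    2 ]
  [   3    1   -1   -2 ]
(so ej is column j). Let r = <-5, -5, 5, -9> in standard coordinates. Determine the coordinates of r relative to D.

<-1, 2, 0, 4>

We seek scalars with c_1 e1 + ... + c_4 e4 = r; equivalently solve M c = r where the columns of M are e1, ..., e4.
Row-reducing the augmented matrix [M | r] gives c = (-1, 2, 0, 4).
Check: -e1 + 2e2 + 0·e3 + 4e4 = <-5, -5, 5, -9>.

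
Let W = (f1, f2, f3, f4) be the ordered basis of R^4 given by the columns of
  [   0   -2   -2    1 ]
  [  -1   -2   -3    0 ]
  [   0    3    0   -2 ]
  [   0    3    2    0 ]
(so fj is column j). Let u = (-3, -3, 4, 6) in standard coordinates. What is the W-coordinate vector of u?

(-1, 2, 0, 1)

We seek scalars with c_1 f1 + ... + c_4 f4 = u; equivalently solve M c = u where the columns of M are f1, ..., f4.
Row-reducing the augmented matrix [M | u] gives c = (-1, 2, 0, 1).
Check: -f1 + 2f2 + 0·f3 + f4 = (-3, -3, 4, 6).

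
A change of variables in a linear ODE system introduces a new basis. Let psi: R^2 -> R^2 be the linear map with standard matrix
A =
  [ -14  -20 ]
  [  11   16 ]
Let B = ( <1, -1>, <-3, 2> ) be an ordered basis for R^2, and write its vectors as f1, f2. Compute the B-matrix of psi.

[[3, -1], [-1, -1]]

Let P have columns f1, f2. Then [psi]_B = P^(-1) A P.
Here det P = -1, so P^(-1) is integer; computing A P first and then P^(-1)(A P) gives [[3, -1], [-1, -1]].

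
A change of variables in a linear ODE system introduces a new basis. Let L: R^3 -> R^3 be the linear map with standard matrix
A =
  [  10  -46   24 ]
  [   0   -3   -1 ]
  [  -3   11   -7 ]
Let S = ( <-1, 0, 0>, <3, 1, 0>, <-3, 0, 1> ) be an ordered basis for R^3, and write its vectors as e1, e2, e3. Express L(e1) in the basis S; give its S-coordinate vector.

<1, 0, 3>

Compute L(e1) = A e1 = <-10, 0, 3> in standard coordinates.
Then write this in S-coordinates: solve for y in y_1 e1 + ... + y_3 e3 = <-10, 0, 3>.
This gives y = <1, 0, 3>, which is column 1 of [L]_S.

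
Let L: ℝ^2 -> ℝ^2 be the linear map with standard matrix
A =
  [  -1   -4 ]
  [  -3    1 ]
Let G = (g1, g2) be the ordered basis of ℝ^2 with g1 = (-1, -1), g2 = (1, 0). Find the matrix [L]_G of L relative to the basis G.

The j-th column of [L]_G is [L(gj)]_G.
L(g1) = A g1 = (5, 2) = -2g1 + 3g2, so column 1 is (-2, 3).
Repeating for g2 and assembling the columns gives [[-2, 3], [3, 2]].

[[-2, 3], [3, 2]]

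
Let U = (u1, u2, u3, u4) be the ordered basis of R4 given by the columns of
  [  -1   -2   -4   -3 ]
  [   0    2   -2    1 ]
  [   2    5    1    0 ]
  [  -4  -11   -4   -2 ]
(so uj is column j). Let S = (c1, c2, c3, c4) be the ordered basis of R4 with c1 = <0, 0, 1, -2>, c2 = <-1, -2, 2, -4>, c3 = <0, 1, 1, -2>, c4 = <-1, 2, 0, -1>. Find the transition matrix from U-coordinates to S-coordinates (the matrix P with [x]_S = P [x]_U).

Let M have columns uj and N have columns cj. Then for every x, N [x]_S = x = M [x]_U, so P = N^(-1) M.
Since det N = 1, N^(-1) has integer entries; multiplying gives P = [[-2, 1, -1, -1], [1, 1, 2, 1], [2, 2, -2, -1], [0, 1, 2, 2]].

[[-2, 1, -1, -1], [1, 1, 2, 1], [2, 2, -2, -1], [0, 1, 2, 2]]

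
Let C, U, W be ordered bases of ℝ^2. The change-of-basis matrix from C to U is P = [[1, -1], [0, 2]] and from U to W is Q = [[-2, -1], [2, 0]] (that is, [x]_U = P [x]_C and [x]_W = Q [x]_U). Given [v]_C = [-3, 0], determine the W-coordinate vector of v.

Composing the changes, [v]_W = Q P [v]_C.
Q P = [[-2, 0], [2, -2]]; applying this to [-3, 0] gives [6, -6].

[6, -6]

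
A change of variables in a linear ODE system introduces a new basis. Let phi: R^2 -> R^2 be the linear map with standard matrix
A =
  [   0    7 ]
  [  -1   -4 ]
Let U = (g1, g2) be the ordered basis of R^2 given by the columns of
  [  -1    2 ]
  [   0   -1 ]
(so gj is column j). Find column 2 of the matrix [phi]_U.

(3, -2)

Column 2 of [phi]_U is the U-coordinate vector of phi(g2).
In standard coordinates phi(g2) = A g2 = (-7, 2).
Converting to U: (-7, 2) = 3g1 - 2g2, so the coordinate vector is (3, -2).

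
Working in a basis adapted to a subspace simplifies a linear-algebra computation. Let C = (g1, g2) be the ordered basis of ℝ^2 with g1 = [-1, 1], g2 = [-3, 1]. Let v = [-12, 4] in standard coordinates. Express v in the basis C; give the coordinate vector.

[0, 4]

We seek scalars with c_1 g1 + c_2 g2 = v; equivalently solve M c = v where the columns of M are g1, g2.
System: -c_1 - 3c_2 = -12, c_1 + c_2 = 4; solving gives c_1 = 0, c_2 = 4.
Check: 0·g1 + 4g2 = [-12, 4].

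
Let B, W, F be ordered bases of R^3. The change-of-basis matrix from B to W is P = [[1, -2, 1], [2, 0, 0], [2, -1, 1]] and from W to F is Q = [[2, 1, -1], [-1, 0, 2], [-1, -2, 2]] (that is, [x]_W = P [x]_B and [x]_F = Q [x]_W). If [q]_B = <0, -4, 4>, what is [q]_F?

<16, 4, 4>

Apply P to get W-coordinates <12, 0, 8>, then Q to get F-coordinates.
The result is [q]_F = <16, 4, 4>.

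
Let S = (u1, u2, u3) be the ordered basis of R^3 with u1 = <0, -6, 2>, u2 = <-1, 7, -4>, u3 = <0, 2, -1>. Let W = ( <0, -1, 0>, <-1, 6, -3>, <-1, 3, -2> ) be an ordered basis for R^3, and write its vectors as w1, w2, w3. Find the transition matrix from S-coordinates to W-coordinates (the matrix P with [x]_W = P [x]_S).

Let M have columns uj and N have columns wj. Then for every x, N [x]_W = x = M [x]_S, so P = N^(-1) M.
Since det N = -1, N^(-1) has integer entries; multiplying gives P = [[0, 2, 1], [-2, 2, 1], [2, -1, -1]].

[[0, 2, 1], [-2, 2, 1], [2, -1, -1]]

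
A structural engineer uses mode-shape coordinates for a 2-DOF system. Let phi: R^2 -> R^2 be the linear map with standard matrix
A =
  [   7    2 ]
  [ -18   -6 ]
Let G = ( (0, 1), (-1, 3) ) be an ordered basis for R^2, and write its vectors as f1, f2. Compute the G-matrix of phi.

With P the matrix whose columns are f1, f2, [phi]_G = P^(-1) A P.
Column by column: phi(f1) = A f1 = (2, -6); its G-coordinates (0, -2) give column 1.
Continuing for each basis vector yields [phi]_G = [[0, -3], [-2, 1]].

[[0, -3], [-2, 1]]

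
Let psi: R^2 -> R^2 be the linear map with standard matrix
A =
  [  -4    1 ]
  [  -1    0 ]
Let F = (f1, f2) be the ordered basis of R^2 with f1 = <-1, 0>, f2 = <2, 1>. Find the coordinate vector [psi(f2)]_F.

<3, -2>

Column 2 of [psi]_F is the F-coordinate vector of psi(f2).
In standard coordinates psi(f2) = A f2 = <-7, -2>.
Converting to F: <-7, -2> = 3f1 - 2f2, so the coordinate vector is <3, -2>.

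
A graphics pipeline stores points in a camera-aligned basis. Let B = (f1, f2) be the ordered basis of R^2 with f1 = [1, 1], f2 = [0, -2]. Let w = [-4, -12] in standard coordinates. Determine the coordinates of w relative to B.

Write w = c_1 f1 + c_2 f2 and solve for the c_i.
System: c_1 + 0c_2 = -4, c_1 - 2c_2 = -12; solving gives c_1 = -4, c_2 = 4.
Check: -4f1 + 4f2 = [-4, -12].

[-4, 4]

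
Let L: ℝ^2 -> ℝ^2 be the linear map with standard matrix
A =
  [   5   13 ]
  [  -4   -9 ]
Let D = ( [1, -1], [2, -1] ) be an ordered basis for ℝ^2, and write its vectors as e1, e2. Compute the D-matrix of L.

The j-th column of [L]_D is [L(ej)]_D.
L(e1) = A e1 = [-8, 5] = -2e1 - 3e2, so column 1 is [-2, -3].
Repeating for e2 and assembling the columns gives [[-2, 1], [-3, -2]].

[[-2, 1], [-3, -2]]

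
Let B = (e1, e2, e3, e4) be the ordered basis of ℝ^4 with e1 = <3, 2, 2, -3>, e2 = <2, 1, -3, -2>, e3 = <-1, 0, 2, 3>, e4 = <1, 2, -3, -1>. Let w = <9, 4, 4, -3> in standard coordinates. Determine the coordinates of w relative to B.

[w]_B is the unique c with M c = w, where M has columns e1, ..., e4.
Row-reducing the augmented matrix [M | w] gives c = (2, 4, 3, -2).
Check: 2e1 + 4e2 + 3e3 - 2e4 = <9, 4, 4, -3>.

<2, 4, 3, -2>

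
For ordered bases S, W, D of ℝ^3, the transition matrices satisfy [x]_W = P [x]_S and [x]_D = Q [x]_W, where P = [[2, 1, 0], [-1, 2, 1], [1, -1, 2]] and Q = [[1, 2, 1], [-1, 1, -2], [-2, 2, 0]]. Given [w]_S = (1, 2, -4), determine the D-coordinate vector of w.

(-7, 13, -10)

Composing the changes, [w]_D = Q P [w]_S.
Q P = [[1, 4, 4], [-5, 3, -3], [-6, 2, 2]]; applying this to (1, 2, -4) gives (-7, 13, -10).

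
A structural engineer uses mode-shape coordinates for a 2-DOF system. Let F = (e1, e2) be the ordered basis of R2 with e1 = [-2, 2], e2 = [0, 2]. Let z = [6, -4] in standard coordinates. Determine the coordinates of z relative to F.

[-3, 1]

Write z = c_1 e1 + c_2 e2 and solve for the c_i.
System: -2c_1 + 0c_2 = 6, 2c_1 + 2c_2 = -4; solving gives c_1 = -3, c_2 = 1.
Check: -3e1 + e2 = [6, -4].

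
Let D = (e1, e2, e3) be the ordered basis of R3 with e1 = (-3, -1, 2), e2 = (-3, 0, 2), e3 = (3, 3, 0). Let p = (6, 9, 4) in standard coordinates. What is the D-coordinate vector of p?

We seek scalars with c_1 e1 + ... + c_3 e3 = p; equivalently solve M c = p where the columns of M are e1, ..., e3.
Solving this 3x3 system gives c = (3, -1, 4).
Check: 3e1 - e2 + 4e3 = (6, 9, 4).

(3, -1, 4)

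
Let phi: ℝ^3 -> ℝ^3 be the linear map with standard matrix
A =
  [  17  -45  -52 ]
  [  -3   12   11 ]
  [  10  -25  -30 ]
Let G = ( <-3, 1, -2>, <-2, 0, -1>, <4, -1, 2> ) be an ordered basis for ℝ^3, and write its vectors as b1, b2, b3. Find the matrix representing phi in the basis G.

Let P have columns b1, ..., b3. Then [phi]_G = P^(-1) A P.
Here det P = -1, so P^(-1) is integer; computing A P first and then P^(-1)(A P) gives [[-2, -2, -1], [-3, 0, -1], [-1, 3, 1]].

[[-2, -2, -1], [-3, 0, -1], [-1, 3, 1]]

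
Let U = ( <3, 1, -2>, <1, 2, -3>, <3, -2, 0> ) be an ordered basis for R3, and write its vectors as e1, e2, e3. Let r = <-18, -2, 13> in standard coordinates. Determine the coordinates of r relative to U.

<-2, -3, -3>

[r]_U is the unique c with M c = r, where M has columns e1, ..., e3.
Gaussian elimination on [M | r] yields c = (-2, -3, -3).
Check: -2e1 - 3e2 - 3e3 = <-18, -2, 13>.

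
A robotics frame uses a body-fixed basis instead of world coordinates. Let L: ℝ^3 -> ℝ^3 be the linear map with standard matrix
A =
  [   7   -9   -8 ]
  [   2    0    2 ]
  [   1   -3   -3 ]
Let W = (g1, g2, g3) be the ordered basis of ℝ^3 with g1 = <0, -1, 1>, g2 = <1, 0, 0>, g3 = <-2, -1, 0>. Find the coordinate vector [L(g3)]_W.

Column 3 of [L]_W is the W-coordinate vector of L(g3).
In standard coordinates L(g3) = A g3 = <-5, -4, 1>.
Converting to W: <-5, -4, 1> = g1 + g2 + 3g3, so the coordinate vector is <1, 1, 3>.

<1, 1, 3>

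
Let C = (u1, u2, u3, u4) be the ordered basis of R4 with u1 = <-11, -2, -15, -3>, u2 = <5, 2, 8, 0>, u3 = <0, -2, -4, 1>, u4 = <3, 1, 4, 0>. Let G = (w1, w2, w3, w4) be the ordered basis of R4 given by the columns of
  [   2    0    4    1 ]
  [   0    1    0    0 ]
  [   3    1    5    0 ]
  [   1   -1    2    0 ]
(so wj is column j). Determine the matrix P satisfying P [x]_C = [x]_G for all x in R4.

Take x = uj: its C-coordinates are the j-th standard unit vector, so P e_j — column j of P — equals [uj]_G.
u1 = -w1 - 2w2 - 2w3 - w4, giving column 1 = <-1, -2, -2, -1>; repeating for each j gives P = [[-1, 2, 1, 1], [-2, 2, -2, 1], [-2, 0, -1, 0], [-1, 1, 2, 1]].

[[-1, 2, 1, 1], [-2, 2, -2, 1], [-2, 0, -1, 0], [-1, 1, 2, 1]]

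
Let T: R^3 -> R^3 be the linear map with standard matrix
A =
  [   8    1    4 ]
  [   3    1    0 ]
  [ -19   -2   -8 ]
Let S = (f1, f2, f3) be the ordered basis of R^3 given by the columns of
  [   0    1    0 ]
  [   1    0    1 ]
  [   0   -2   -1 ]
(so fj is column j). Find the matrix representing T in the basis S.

With P the matrix whose columns are f1, ..., f3, [T]_S = P^(-1) A P.
Column by column: T(f1) = A f1 = <1, 1, -2>; its S-coordinates <1, 1, 0> give column 1.
Continuing for each basis vector yields [T]_S = [[1, 0, 1], [1, 0, -3], [0, 3, 0]].

[[1, 0, 1], [1, 0, -3], [0, 3, 0]]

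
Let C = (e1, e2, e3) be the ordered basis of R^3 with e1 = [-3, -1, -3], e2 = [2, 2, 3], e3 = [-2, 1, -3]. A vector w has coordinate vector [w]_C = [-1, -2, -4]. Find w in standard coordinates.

w = M [w]_C, where M has columns e1, ..., e3.
Carrying out the matrix-vector product, w = [7, -7, 9].

[7, -7, 9]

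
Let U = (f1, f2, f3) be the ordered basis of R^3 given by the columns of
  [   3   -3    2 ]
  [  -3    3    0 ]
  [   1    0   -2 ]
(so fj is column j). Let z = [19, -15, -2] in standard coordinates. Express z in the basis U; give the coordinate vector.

We seek scalars with c_1 f1 + ... + c_3 f3 = z; equivalently solve M c = z where the columns of M are f1, ..., f3.
Gaussian elimination on [M | z] yields c = (2, -3, 2).
Check: 2f1 - 3f2 + 2f3 = [19, -15, -2].

[2, -3, 2]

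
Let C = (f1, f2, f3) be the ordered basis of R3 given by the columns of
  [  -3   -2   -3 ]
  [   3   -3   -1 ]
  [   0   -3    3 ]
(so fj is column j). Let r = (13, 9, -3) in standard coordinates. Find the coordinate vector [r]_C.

[r]_C is the unique c with M c = r, where M has columns f1, ..., f3.
Row-reducing the augmented matrix [M | r] gives c = (0, -2, -3).
Check: 0·f1 - 2f2 - 3f3 = (13, 9, -3).

(0, -2, -3)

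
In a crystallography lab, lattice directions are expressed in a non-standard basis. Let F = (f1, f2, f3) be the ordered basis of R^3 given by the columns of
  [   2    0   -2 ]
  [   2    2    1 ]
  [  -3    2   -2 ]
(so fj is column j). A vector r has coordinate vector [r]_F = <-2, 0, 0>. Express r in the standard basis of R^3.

<-4, -4, 6>

r = M [r]_F, where M has columns f1, ..., f3.
Carrying out the matrix-vector product, r = <-4, -4, 6>.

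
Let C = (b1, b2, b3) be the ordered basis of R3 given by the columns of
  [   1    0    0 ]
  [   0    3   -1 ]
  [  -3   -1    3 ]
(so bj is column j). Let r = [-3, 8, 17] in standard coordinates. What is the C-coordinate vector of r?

We seek scalars with c_1 b1 + ... + c_3 b3 = r; equivalently solve M c = r where the columns of M are b1, ..., b3.
Solving this 3x3 system gives c = (-3, 4, 4).
Check: -3b1 + 4b2 + 4b3 = [-3, 8, 17].

[-3, 4, 4]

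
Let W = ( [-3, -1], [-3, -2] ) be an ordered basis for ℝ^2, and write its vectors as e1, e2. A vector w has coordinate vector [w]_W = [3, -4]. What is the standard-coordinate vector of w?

By definition w = 3e1 - 4e2.
Summing componentwise gives [3, 5].

[3, 5]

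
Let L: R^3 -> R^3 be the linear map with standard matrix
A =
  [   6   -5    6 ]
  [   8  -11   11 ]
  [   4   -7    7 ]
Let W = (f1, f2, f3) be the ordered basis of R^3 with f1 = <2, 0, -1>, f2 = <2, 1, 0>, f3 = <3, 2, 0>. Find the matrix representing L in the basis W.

The j-th column of [L]_W is [L(fj)]_W.
L(f1) = A f1 = <6, 5, 1> = -f1 + f2 + 2f3, so column 1 is <-1, 1, 2>.
Repeating for f2, f3 and assembling the columns gives [[-1, -1, 2], [1, 3, 2], [2, 1, 0]].

[[-1, -1, 2], [1, 3, 2], [2, 1, 0]]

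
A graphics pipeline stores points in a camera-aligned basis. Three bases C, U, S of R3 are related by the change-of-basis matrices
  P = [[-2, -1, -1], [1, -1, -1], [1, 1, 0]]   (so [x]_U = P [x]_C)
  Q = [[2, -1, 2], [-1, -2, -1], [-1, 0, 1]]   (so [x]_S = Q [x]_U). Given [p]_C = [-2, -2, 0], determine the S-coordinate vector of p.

Apply P to get U-coordinates [6, 0, -4], then Q to get S-coordinates.
The result is [p]_S = [4, -2, -10].

[4, -2, -10]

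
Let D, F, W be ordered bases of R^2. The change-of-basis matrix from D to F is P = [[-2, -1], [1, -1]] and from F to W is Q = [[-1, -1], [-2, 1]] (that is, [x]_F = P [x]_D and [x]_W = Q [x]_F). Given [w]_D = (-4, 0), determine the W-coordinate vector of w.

(-4, -20)

Composing the changes, [w]_W = Q P [w]_D.
Q P = [[1, 2], [5, 1]]; applying this to (-4, 0) gives (-4, -20).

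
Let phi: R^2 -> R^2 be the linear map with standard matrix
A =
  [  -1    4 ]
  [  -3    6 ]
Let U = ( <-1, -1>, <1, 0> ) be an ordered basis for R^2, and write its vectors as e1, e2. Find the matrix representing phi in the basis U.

[[3, 3], [0, 2]]

The j-th column of [phi]_U is [phi(ej)]_U.
phi(e1) = A e1 = <-3, -3> = 3e1 + 0·e2, so column 1 is <3, 0>.
Repeating for e2 and assembling the columns gives [[3, 3], [0, 2]].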